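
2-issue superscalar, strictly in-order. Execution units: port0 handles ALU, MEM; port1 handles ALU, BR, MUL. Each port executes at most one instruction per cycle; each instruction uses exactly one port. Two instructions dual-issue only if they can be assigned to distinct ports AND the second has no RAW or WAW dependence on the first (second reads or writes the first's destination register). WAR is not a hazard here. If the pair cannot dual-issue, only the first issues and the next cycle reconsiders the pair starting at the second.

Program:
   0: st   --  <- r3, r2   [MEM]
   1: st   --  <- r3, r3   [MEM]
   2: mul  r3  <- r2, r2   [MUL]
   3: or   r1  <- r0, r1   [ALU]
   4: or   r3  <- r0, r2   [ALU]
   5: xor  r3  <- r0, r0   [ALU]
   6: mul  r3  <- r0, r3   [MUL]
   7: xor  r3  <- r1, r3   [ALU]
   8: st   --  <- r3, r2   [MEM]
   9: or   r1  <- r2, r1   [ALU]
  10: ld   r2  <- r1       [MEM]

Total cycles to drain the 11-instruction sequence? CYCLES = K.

CYCLES = 8

0. st.MEM @i0  | no-port MEM/MEM
1. st.MEM/mul.MUL @i1,i2  | 2-wide
2. or.ALU/or.ALU @i3,i4  | 2-wide
3. xor.ALU @i5  | RAW+WAW r3
4. mul.MUL @i6  | RAW+WAW r3
5. xor.ALU @i7  | RAW r3
6. st.MEM/or.ALU @i8,i9  | 2-wide
7. ld.MEM @i10  | tail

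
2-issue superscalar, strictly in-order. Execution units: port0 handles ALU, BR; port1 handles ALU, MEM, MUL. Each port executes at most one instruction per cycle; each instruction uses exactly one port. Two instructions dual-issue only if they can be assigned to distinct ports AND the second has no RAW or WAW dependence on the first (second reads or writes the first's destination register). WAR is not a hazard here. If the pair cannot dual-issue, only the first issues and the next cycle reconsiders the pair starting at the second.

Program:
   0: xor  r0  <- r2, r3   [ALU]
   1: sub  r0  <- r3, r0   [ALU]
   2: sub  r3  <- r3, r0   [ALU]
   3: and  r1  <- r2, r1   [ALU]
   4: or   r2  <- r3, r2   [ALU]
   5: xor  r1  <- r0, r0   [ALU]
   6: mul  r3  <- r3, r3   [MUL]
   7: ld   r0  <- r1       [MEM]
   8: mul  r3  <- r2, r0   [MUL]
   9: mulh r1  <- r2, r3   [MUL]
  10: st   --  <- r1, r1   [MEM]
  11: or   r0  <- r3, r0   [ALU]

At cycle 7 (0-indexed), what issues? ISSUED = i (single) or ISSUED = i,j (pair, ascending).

  cy0 -> i0 (xor) RAW+WAW r0
  cy1 -> i1 (sub) RAW r0
  cy2 -> i2+i3 (sub and) 2-wide
  cy3 -> i4+i5 (or xor) 2-wide
  cy4 -> i6 (mul) no-port MUL/MEM
  cy5 -> i7 (ld) no-port MEM/MUL
  cy6 -> i8 (mul) no-port MUL/MUL
  cy7 -> i9 (mulh) no-port MUL/MEM
  cy8 -> i10+i11 (st or) 2-wide

ISSUED = 9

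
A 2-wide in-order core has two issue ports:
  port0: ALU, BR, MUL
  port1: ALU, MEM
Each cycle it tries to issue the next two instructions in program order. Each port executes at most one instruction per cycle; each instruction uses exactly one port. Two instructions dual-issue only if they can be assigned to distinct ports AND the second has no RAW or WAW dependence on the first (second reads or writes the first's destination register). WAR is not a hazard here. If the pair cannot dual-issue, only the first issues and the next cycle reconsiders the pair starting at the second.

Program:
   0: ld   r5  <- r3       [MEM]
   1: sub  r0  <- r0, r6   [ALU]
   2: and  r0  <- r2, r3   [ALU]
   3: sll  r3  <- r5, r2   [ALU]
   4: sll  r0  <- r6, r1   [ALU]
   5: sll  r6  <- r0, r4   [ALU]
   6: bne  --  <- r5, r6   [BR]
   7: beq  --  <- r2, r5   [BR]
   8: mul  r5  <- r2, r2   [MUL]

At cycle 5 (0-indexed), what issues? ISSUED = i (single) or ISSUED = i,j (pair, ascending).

ISSUED = 7

#0 head=0: ld.MEM sub.ALU i0,i1 pair
#1 head=2: and.ALU sll.ALU i2,i3 pair
#2 head=4: sll.ALU i4 RAW r0
#3 head=5: sll.ALU i5 RAW r6
#4 head=6: bne.BR i6 no-port BR/BR
#5 head=7: beq.BR i7 no-port BR/MUL
#6 head=8: mul.MUL i8 tail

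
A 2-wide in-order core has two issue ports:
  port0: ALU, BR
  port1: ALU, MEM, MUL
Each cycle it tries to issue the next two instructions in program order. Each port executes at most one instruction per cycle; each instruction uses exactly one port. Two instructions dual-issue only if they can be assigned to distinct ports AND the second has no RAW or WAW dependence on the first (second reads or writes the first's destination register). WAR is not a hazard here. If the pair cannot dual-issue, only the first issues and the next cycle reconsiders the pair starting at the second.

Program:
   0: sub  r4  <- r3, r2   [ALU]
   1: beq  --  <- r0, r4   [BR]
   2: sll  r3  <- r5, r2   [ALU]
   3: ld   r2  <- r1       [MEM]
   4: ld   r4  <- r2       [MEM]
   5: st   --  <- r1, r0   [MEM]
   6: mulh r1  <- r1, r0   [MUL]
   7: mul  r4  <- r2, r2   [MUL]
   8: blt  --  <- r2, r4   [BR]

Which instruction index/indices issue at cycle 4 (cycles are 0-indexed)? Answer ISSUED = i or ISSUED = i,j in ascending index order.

  cy0 -> i0 (sub.ALU) RAW r4
  cy1 -> i1/i2 (beq.BR;sll.ALU) pair
  cy2 -> i3 (ld.MEM) no-port MEM/MEM
  cy3 -> i4 (ld.MEM) no-port MEM/MEM
  cy4 -> i5 (st.MEM) no-port MEM/MUL
  cy5 -> i6 (mulh.MUL) no-port MUL/MUL
  cy6 -> i7 (mul.MUL) RAW r4
  cy7 -> i8 (blt.BR) tail

ISSUED = 5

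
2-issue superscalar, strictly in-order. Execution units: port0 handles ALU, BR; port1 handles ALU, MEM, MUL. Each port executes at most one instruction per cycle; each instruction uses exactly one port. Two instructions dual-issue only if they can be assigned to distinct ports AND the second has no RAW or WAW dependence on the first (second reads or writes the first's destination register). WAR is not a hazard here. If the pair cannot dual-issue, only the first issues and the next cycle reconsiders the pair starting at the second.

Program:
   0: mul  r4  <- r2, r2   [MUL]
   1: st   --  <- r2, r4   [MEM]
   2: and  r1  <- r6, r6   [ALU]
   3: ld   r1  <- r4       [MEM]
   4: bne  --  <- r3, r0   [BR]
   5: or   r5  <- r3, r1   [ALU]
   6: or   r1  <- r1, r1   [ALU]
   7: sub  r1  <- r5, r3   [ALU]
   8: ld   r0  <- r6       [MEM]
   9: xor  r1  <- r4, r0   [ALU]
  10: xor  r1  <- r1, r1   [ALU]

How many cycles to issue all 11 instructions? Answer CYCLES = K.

c0: i0 mul.MUL  no-port MUL/MEM
c1: i1+i2 st.MEM/and.ALU  2-wide
c2: i3+i4 ld.MEM/bne.BR  2-wide
c3: i5+i6 or.ALU/or.ALU  2-wide
c4: i7+i8 sub.ALU/ld.MEM  2-wide
c5: i9 xor.ALU  RAW+WAW r1
c6: i10 xor.ALU  tail

CYCLES = 7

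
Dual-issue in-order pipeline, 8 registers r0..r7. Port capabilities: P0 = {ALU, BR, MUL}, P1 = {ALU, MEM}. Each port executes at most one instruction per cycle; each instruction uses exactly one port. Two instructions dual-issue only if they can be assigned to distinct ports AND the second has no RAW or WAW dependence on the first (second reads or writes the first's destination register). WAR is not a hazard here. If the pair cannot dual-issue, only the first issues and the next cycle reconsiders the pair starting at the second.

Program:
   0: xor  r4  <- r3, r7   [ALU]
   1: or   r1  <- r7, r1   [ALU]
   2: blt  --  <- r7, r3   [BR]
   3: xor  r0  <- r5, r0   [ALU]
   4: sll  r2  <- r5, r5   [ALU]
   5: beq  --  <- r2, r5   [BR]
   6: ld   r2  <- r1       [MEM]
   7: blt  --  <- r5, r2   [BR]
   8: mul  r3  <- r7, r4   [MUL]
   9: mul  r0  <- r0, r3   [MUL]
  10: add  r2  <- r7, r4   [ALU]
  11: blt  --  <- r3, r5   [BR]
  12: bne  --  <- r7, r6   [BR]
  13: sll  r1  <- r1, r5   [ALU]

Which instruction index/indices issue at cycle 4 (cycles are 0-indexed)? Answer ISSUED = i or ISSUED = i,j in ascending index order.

#0 head=0: xor.ALU/or.ALU i0+i1 dual
#1 head=2: blt.BR/xor.ALU i2+i3 dual
#2 head=4: sll.ALU i4 RAW r2
#3 head=5: beq.BR/ld.MEM i5+i6 dual
#4 head=7: blt.BR i7 no-port BR/MUL
#5 head=8: mul.MUL i8 no-port MUL/MUL
#6 head=9: mul.MUL/add.ALU i9+i10 dual
#7 head=11: blt.BR i11 no-port BR/BR
#8 head=12: bne.BR/sll.ALU i12+i13 dual

ISSUED = 7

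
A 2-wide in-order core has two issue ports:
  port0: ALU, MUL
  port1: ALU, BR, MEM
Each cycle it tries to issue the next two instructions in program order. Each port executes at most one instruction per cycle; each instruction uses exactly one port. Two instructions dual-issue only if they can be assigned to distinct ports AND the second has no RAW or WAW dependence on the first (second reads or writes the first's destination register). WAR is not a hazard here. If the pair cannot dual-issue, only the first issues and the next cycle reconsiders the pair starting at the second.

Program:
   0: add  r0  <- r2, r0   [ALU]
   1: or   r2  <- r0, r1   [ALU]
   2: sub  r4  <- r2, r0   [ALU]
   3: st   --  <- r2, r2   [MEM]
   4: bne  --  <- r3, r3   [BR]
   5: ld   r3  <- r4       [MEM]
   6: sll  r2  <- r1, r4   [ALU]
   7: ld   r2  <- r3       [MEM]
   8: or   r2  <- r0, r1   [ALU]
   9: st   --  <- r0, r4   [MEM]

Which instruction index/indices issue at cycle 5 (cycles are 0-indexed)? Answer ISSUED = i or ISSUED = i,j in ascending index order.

0. add @i0  | RAW r0
1. or @i1  | RAW r2
2. sub;st @i2,i3  | dual
3. bne @i4  | no-port BR/MEM
4. ld;sll @i5,i6  | dual
5. ld @i7  | WAW r2
6. or;st @i8,i9  | dual

ISSUED = 7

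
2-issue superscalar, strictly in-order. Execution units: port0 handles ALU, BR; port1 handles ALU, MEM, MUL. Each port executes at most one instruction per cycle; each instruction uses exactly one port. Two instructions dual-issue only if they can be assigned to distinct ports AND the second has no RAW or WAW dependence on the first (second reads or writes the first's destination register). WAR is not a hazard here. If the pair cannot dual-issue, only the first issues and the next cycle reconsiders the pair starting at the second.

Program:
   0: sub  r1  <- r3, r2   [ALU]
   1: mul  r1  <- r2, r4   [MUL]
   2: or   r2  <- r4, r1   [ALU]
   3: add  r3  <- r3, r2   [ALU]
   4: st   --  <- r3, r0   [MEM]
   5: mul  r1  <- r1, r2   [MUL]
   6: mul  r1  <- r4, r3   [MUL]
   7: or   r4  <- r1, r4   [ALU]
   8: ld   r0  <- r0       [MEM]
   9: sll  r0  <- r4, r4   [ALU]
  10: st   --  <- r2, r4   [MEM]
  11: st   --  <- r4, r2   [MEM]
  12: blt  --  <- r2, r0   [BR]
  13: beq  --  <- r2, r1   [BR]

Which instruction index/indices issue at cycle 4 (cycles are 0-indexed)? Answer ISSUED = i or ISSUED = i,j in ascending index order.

[0] i0  sub.ALU  -- WAW r1
[1] i1  mul.MUL  -- RAW r1
[2] i2  or.ALU  -- RAW r2
[3] i3  add.ALU  -- RAW r3
[4] i4  st.MEM  -- no-port MEM/MUL
[5] i5  mul.MUL  -- no-port MUL/MUL
[6] i6  mul.MUL  -- RAW r1
[7] i7&i8  or.ALU ld.MEM  -- dual
[8] i9&i10  sll.ALU st.MEM  -- dual
[9] i11&i12  st.MEM blt.BR  -- dual
[10] i13  beq.BR  -- tail

ISSUED = 4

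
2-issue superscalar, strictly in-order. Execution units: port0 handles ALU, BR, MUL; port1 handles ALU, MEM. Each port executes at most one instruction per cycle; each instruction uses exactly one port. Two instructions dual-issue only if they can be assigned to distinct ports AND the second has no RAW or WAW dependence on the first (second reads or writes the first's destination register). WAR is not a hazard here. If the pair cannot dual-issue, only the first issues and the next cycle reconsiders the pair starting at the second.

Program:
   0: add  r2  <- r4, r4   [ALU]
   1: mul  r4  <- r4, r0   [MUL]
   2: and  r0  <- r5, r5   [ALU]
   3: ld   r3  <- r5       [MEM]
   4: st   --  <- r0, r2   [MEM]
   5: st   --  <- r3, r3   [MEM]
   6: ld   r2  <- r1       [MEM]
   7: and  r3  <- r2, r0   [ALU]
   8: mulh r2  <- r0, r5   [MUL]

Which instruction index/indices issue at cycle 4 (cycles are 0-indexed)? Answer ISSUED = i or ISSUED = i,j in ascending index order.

  cy0 -> i0+i1 (add+mul) pair
  cy1 -> i2+i3 (and+ld) pair
  cy2 -> i4 (st) no-port MEM/MEM
  cy3 -> i5 (st) no-port MEM/MEM
  cy4 -> i6 (ld) RAW r2
  cy5 -> i7+i8 (and+mulh) pair

ISSUED = 6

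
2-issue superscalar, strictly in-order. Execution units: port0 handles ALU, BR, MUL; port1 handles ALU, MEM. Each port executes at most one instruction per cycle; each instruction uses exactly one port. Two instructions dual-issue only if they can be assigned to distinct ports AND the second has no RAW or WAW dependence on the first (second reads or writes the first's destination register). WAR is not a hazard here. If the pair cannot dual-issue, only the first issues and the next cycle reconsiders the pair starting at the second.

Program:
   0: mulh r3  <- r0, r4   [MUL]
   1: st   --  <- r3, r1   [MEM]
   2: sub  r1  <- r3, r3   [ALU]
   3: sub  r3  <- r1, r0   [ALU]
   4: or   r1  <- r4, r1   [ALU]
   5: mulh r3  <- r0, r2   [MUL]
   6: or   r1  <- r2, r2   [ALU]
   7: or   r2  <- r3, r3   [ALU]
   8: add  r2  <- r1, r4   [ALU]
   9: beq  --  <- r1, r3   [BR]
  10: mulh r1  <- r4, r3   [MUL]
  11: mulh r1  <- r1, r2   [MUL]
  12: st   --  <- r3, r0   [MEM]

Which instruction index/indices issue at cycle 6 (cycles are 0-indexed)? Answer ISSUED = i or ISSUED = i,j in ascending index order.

ISSUED = 10

[0] i0  mulh  -- RAW r3
[1] i1/i2  st;sub  -- pair
[2] i3/i4  sub;or  -- pair
[3] i5/i6  mulh;or  -- pair
[4] i7  or  -- WAW r2
[5] i8/i9  add;beq  -- pair
[6] i10  mulh  -- no-port MUL/MUL
[7] i11/i12  mulh;st  -- pair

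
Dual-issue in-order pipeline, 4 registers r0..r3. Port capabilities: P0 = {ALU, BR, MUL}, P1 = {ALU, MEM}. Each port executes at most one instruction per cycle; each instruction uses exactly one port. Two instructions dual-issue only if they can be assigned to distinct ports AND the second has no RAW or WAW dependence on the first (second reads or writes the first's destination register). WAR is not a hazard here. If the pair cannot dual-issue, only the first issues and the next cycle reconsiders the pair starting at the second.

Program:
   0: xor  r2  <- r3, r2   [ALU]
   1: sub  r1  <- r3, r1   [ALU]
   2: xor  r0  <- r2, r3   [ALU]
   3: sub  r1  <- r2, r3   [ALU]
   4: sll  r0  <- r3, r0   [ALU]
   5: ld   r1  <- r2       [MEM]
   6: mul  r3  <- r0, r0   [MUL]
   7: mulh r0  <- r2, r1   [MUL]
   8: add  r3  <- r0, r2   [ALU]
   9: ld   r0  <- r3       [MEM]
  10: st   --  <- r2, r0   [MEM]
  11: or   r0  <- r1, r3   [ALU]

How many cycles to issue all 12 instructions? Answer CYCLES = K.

CYCLES = 8

c0: i0,i1 xor/sub  dual
c1: i2,i3 xor/sub  dual
c2: i4,i5 sll/ld  dual
c3: i6 mul  no-port MUL/MUL
c4: i7 mulh  RAW r0
c5: i8 add  RAW r3
c6: i9 ld  no-port MEM/MEM
c7: i10,i11 st/or  dual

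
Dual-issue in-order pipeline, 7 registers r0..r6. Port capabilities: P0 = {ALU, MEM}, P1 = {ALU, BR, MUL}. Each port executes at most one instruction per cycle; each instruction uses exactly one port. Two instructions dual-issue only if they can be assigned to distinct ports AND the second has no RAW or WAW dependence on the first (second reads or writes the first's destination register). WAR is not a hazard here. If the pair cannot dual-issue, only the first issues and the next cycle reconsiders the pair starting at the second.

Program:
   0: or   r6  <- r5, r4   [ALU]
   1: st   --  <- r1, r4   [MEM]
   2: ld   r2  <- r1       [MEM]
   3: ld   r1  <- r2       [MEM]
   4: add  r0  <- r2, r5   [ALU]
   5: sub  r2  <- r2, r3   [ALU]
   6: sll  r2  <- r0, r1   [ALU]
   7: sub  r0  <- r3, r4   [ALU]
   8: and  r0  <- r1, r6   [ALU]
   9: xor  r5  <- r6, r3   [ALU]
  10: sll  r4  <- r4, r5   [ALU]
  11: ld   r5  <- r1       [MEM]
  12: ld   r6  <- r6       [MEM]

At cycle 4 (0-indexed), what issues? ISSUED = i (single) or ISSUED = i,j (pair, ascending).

ISSUED = 6,7

  cy0 -> i0+i1 (or+st) dual
  cy1 -> i2 (ld) no-port MEM/MEM
  cy2 -> i3+i4 (ld+add) dual
  cy3 -> i5 (sub) WAW r2
  cy4 -> i6+i7 (sll+sub) dual
  cy5 -> i8+i9 (and+xor) dual
  cy6 -> i10+i11 (sll+ld) dual
  cy7 -> i12 (ld) tail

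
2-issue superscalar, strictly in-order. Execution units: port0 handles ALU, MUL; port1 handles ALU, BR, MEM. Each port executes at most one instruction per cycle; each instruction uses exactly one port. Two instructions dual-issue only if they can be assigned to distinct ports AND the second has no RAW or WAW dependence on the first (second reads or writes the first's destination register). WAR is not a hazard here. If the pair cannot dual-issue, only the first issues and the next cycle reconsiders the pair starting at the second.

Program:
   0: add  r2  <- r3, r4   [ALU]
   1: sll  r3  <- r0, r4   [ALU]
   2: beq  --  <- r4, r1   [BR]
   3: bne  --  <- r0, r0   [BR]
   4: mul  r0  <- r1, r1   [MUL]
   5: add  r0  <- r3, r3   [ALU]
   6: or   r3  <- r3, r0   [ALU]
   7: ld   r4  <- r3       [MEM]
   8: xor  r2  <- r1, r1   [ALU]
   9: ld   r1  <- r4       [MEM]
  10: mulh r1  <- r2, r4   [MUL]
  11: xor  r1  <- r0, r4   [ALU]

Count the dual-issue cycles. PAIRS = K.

  cy0 -> i0/i1 (add+sll) dual
  cy1 -> i2 (beq) no-port BR/BR
  cy2 -> i3/i4 (bne+mul) dual
  cy3 -> i5 (add) RAW r0
  cy4 -> i6 (or) RAW r3
  cy5 -> i7/i8 (ld+xor) dual
  cy6 -> i9 (ld) WAW r1
  cy7 -> i10 (mulh) WAW r1
  cy8 -> i11 (xor) tail

PAIRS = 3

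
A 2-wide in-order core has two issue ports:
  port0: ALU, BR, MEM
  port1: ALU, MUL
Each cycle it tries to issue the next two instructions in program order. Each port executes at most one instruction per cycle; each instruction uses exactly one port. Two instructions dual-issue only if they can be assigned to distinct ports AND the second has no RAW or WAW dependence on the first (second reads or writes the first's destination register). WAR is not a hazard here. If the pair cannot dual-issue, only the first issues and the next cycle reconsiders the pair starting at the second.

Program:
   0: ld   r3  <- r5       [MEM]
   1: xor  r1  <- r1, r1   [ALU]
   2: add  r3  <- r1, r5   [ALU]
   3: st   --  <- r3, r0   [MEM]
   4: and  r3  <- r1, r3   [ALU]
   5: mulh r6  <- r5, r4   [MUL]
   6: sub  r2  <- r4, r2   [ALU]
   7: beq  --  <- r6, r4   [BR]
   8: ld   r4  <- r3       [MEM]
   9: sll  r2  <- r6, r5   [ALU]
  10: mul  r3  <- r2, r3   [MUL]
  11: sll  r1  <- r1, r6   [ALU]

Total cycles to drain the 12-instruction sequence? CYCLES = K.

t=0 i0+i1:ld.MEM/xor.ALU ; 2-wide
t=1 i2:add.ALU ; RAW r3
t=2 i3+i4:st.MEM/and.ALU ; 2-wide
t=3 i5+i6:mulh.MUL/sub.ALU ; 2-wide
t=4 i7:beq.BR ; no-port BR/MEM
t=5 i8+i9:ld.MEM/sll.ALU ; 2-wide
t=6 i10+i11:mul.MUL/sll.ALU ; 2-wide

CYCLES = 7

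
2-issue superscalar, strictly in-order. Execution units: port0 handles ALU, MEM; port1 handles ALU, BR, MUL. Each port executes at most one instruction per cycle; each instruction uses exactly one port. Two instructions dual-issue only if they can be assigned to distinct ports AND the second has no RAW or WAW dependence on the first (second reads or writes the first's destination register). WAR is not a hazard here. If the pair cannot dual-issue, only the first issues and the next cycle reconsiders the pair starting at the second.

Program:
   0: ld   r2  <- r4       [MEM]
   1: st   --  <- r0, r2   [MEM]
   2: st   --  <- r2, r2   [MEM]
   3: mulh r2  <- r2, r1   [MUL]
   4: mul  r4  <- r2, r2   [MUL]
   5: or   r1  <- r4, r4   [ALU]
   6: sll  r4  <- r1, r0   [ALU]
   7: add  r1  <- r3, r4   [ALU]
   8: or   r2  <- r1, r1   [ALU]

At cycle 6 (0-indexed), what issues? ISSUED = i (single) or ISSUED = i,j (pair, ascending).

t=0 i0:ld ; no-port MEM/MEM
t=1 i1:st ; no-port MEM/MEM
t=2 i2&i3:st+mulh ; 2-wide
t=3 i4:mul ; RAW r4
t=4 i5:or ; RAW r1
t=5 i6:sll ; RAW r4
t=6 i7:add ; RAW r1
t=7 i8:or ; tail

ISSUED = 7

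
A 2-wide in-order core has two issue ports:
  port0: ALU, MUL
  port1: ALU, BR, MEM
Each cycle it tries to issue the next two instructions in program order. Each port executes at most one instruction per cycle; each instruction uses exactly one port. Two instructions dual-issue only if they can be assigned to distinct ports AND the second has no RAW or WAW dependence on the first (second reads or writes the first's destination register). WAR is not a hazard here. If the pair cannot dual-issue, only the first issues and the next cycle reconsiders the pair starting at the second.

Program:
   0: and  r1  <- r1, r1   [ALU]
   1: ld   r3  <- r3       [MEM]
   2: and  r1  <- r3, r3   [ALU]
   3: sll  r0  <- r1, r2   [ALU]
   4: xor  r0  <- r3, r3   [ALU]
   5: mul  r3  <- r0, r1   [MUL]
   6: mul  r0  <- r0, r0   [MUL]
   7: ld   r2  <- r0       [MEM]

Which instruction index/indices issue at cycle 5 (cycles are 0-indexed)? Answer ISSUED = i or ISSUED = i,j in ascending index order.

0. and ld @i0,i1  | dual
1. and @i2  | RAW r1
2. sll @i3  | WAW r0
3. xor @i4  | RAW r0
4. mul @i5  | no-port MUL/MUL
5. mul @i6  | RAW r0
6. ld @i7  | tail

ISSUED = 6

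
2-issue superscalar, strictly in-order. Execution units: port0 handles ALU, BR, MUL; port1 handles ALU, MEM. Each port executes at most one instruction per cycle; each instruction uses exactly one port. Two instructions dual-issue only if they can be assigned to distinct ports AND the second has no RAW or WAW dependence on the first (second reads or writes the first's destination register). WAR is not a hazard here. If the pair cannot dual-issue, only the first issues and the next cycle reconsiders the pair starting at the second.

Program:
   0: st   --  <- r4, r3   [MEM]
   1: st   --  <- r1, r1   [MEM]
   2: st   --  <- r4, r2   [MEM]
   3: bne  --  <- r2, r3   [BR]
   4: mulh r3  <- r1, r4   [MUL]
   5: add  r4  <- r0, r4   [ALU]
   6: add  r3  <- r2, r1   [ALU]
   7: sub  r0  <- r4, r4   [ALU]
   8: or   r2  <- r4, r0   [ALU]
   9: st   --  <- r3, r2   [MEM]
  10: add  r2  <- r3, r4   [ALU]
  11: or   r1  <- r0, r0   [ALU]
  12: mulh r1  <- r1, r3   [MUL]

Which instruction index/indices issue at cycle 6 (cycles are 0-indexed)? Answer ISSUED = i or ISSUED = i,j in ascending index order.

ISSUED = 9,10

0. st @i0  | no-port MEM/MEM
1. st @i1  | no-port MEM/MEM
2. st;bne @i2/i3  | dual
3. mulh;add @i4/i5  | dual
4. add;sub @i6/i7  | dual
5. or @i8  | RAW r2
6. st;add @i9/i10  | dual
7. or @i11  | RAW+WAW r1
8. mulh @i12  | tail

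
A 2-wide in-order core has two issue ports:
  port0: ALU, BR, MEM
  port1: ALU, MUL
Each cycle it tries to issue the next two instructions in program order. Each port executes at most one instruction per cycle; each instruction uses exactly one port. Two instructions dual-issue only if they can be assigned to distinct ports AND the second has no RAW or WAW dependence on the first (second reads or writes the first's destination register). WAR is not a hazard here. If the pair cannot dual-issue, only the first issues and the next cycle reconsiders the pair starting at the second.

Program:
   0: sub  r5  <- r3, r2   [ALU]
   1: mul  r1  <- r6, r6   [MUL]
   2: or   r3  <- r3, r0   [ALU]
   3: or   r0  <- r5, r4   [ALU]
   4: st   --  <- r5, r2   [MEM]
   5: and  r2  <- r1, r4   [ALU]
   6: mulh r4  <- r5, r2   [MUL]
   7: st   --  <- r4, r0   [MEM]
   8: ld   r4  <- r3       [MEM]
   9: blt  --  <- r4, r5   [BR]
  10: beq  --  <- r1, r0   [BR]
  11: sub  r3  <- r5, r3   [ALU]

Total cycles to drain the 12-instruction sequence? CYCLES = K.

[0] i0+i1  sub/mul  -- 2-wide
[1] i2+i3  or/or  -- 2-wide
[2] i4+i5  st/and  -- 2-wide
[3] i6  mulh  -- RAW r4
[4] i7  st  -- no-port MEM/MEM
[5] i8  ld  -- no-port MEM/BR
[6] i9  blt  -- no-port BR/BR
[7] i10+i11  beq/sub  -- 2-wide

CYCLES = 8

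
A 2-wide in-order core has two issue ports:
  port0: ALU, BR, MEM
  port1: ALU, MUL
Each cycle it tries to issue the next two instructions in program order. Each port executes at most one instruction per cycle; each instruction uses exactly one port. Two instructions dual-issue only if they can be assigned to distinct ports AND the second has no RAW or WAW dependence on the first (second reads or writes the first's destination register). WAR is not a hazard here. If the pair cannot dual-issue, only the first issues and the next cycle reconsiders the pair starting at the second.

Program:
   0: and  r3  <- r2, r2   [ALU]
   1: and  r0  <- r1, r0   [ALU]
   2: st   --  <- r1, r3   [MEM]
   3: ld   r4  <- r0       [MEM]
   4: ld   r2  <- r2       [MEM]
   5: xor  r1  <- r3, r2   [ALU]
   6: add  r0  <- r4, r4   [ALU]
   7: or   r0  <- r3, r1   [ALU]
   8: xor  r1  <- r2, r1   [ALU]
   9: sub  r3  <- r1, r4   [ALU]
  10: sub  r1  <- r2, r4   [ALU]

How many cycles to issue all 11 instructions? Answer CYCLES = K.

  cy0 -> i0/i1 (and.ALU;and.ALU) dual
  cy1 -> i2 (st.MEM) no-port MEM/MEM
  cy2 -> i3 (ld.MEM) no-port MEM/MEM
  cy3 -> i4 (ld.MEM) RAW r2
  cy4 -> i5/i6 (xor.ALU;add.ALU) dual
  cy5 -> i7/i8 (or.ALU;xor.ALU) dual
  cy6 -> i9/i10 (sub.ALU;sub.ALU) dual

CYCLES = 7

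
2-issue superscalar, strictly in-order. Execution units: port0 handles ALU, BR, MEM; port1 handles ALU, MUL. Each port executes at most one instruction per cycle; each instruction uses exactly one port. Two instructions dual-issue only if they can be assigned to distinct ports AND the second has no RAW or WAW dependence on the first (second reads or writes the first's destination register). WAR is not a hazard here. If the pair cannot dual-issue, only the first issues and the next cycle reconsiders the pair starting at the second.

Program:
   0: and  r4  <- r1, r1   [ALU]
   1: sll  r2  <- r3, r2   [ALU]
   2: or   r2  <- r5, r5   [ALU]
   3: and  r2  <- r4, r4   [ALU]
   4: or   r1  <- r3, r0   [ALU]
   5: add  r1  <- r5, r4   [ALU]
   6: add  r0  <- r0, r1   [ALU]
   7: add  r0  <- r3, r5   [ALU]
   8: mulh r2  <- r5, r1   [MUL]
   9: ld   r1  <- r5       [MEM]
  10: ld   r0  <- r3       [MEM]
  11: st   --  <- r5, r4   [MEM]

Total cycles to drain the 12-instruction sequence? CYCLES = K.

CYCLES = 9

t=0 i0/i1:and.ALU+sll.ALU ; dual
t=1 i2:or.ALU ; WAW r2
t=2 i3/i4:and.ALU+or.ALU ; dual
t=3 i5:add.ALU ; RAW r1
t=4 i6:add.ALU ; WAW r0
t=5 i7/i8:add.ALU+mulh.MUL ; dual
t=6 i9:ld.MEM ; no-port MEM/MEM
t=7 i10:ld.MEM ; no-port MEM/MEM
t=8 i11:st.MEM ; tail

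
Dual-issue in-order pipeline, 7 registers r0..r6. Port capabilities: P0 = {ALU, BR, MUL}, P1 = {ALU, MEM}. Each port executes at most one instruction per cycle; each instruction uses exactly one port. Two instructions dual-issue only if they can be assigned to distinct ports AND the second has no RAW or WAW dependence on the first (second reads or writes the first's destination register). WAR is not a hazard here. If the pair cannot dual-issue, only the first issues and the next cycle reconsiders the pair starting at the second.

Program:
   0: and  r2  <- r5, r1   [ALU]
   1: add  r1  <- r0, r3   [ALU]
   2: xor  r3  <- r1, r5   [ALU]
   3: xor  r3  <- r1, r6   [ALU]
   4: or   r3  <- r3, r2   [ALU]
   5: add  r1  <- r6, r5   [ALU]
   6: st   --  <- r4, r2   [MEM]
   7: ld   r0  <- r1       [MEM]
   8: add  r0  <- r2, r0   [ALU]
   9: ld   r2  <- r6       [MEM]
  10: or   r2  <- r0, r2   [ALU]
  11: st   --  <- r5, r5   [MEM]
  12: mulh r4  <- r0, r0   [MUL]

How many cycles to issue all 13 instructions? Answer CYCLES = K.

0. and;add @i0&i1  | pair
1. xor @i2  | WAW r3
2. xor @i3  | RAW+WAW r3
3. or;add @i4&i5  | pair
4. st @i6  | no-port MEM/MEM
5. ld @i7  | RAW+WAW r0
6. add;ld @i8&i9  | pair
7. or;st @i10&i11  | pair
8. mulh @i12  | tail

CYCLES = 9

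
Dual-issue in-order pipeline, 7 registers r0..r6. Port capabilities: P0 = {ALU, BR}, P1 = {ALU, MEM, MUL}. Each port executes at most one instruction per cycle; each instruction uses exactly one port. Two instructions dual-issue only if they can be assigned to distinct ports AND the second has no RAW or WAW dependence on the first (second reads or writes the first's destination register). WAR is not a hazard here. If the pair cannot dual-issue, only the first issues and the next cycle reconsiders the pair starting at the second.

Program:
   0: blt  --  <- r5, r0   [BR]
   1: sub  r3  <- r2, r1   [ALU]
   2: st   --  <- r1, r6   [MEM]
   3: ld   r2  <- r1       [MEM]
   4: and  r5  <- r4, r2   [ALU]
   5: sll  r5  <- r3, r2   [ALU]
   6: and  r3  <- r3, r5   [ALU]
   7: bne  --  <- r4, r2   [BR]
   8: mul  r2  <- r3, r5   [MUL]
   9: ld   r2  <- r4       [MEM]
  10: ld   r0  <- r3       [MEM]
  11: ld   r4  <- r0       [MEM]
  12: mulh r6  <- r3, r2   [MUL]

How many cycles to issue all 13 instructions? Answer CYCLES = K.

CYCLES = 11

0. blt.BR sub.ALU @i0+i1  | pair
1. st.MEM @i2  | no-port MEM/MEM
2. ld.MEM @i3  | RAW r2
3. and.ALU @i4  | WAW r5
4. sll.ALU @i5  | RAW r5
5. and.ALU bne.BR @i6+i7  | pair
6. mul.MUL @i8  | no-port MUL/MEM
7. ld.MEM @i9  | no-port MEM/MEM
8. ld.MEM @i10  | no-port MEM/MEM
9. ld.MEM @i11  | no-port MEM/MUL
10. mulh.MUL @i12  | tail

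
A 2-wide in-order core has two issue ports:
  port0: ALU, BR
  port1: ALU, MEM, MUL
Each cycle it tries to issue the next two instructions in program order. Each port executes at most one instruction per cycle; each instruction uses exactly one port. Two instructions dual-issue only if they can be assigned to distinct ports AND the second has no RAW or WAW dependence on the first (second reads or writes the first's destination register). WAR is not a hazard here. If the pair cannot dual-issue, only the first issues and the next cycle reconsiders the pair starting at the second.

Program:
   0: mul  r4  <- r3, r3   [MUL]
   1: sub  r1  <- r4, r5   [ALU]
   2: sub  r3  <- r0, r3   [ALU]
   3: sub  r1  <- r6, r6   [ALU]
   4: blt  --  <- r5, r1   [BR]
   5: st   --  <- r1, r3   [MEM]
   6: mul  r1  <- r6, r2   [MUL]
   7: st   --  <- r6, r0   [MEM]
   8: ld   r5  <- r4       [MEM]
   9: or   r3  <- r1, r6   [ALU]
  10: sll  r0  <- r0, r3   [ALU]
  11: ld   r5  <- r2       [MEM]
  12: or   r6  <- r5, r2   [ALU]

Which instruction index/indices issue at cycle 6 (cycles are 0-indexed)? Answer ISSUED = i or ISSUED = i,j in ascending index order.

#0 head=0: mul.MUL i0 RAW r4
#1 head=1: sub.ALU+sub.ALU i1/i2 pair
#2 head=3: sub.ALU i3 RAW r1
#3 head=4: blt.BR+st.MEM i4/i5 pair
#4 head=6: mul.MUL i6 no-port MUL/MEM
#5 head=7: st.MEM i7 no-port MEM/MEM
#6 head=8: ld.MEM+or.ALU i8/i9 pair
#7 head=10: sll.ALU+ld.MEM i10/i11 pair
#8 head=12: or.ALU i12 tail

ISSUED = 8,9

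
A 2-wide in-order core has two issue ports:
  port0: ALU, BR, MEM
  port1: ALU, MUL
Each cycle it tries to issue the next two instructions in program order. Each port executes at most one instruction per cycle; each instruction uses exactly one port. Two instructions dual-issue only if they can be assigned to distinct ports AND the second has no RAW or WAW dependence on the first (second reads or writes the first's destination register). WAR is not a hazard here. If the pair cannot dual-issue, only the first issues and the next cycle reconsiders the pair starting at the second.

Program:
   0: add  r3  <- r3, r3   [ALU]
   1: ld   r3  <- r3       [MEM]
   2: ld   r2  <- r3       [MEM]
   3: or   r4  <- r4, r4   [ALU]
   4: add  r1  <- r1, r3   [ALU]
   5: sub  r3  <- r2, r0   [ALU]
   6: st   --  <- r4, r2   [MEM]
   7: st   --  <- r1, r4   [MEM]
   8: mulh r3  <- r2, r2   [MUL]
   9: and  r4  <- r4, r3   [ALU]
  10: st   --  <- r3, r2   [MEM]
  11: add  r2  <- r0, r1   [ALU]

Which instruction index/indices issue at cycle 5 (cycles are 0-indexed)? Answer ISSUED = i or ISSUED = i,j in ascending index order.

c0: i0 add  RAW+WAW r3
c1: i1 ld  no-port MEM/MEM
c2: i2&i3 ld or  pair
c3: i4&i5 add sub  pair
c4: i6 st  no-port MEM/MEM
c5: i7&i8 st mulh  pair
c6: i9&i10 and st  pair
c7: i11 add  tail

ISSUED = 7,8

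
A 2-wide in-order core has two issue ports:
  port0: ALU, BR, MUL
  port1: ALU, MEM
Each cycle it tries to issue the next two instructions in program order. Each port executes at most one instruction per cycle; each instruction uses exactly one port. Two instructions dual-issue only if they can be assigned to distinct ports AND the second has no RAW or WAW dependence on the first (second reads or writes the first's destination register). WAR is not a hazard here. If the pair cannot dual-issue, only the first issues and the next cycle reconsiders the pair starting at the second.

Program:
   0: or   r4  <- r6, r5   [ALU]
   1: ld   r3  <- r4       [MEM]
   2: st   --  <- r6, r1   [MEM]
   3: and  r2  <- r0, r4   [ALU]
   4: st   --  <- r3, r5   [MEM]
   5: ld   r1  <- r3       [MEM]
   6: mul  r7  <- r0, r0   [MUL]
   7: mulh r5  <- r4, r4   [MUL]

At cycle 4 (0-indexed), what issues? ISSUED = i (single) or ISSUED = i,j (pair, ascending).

ISSUED = 5,6

c0: i0 or.ALU  RAW r4
c1: i1 ld.MEM  no-port MEM/MEM
c2: i2/i3 st.MEM;and.ALU  2-wide
c3: i4 st.MEM  no-port MEM/MEM
c4: i5/i6 ld.MEM;mul.MUL  2-wide
c5: i7 mulh.MUL  tail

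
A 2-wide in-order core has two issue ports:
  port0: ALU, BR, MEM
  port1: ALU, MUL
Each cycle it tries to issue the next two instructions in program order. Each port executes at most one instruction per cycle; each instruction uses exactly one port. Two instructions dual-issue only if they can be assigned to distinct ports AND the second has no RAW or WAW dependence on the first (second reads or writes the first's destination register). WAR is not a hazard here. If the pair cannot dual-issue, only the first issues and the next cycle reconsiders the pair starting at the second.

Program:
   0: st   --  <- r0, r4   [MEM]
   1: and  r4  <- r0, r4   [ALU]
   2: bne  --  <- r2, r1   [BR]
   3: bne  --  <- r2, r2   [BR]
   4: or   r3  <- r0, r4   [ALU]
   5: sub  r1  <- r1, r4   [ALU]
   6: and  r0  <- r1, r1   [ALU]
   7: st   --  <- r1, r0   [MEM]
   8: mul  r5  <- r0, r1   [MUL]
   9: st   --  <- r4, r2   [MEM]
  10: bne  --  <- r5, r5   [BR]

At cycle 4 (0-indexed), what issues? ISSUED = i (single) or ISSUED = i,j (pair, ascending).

ISSUED = 6

  cy0 -> i0,i1 (st and) dual
  cy1 -> i2 (bne) no-port BR/BR
  cy2 -> i3,i4 (bne or) dual
  cy3 -> i5 (sub) RAW r1
  cy4 -> i6 (and) RAW r0
  cy5 -> i7,i8 (st mul) dual
  cy6 -> i9 (st) no-port MEM/BR
  cy7 -> i10 (bne) tail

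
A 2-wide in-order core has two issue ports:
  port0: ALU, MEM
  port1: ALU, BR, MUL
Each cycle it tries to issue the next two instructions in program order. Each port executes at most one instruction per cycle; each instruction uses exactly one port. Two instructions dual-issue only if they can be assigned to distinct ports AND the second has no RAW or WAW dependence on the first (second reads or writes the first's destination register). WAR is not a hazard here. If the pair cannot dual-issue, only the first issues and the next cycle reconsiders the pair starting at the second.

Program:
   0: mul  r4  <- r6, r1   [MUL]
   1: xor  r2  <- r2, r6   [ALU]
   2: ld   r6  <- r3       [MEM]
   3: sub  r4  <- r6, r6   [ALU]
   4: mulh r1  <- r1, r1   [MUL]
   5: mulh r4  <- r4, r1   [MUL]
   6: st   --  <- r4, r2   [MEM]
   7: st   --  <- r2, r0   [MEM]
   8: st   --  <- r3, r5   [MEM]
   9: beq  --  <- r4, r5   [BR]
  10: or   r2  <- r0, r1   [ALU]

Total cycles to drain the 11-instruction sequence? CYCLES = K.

#0 head=0: mul.MUL;xor.ALU i0,i1 2-wide
#1 head=2: ld.MEM i2 RAW r6
#2 head=3: sub.ALU;mulh.MUL i3,i4 2-wide
#3 head=5: mulh.MUL i5 RAW r4
#4 head=6: st.MEM i6 no-port MEM/MEM
#5 head=7: st.MEM i7 no-port MEM/MEM
#6 head=8: st.MEM;beq.BR i8,i9 2-wide
#7 head=10: or.ALU i10 tail

CYCLES = 8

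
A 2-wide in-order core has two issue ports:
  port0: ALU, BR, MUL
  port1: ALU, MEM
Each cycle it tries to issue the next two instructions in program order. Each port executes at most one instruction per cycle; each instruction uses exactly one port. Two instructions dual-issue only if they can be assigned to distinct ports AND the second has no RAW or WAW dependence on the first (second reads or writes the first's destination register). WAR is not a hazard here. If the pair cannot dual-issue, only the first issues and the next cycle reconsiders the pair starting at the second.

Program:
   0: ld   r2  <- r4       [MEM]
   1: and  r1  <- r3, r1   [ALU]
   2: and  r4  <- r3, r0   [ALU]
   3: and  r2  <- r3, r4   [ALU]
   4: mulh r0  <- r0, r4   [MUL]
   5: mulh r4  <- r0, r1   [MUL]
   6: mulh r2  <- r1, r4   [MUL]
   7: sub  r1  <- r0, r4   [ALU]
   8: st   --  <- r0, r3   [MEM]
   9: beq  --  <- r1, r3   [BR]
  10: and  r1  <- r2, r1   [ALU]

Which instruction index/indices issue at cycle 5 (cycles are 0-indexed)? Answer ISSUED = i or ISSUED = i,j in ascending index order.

[0] i0&i1  ld/and  -- pair
[1] i2  and  -- RAW r4
[2] i3&i4  and/mulh  -- pair
[3] i5  mulh  -- no-port MUL/MUL
[4] i6&i7  mulh/sub  -- pair
[5] i8&i9  st/beq  -- pair
[6] i10  and  -- tail

ISSUED = 8,9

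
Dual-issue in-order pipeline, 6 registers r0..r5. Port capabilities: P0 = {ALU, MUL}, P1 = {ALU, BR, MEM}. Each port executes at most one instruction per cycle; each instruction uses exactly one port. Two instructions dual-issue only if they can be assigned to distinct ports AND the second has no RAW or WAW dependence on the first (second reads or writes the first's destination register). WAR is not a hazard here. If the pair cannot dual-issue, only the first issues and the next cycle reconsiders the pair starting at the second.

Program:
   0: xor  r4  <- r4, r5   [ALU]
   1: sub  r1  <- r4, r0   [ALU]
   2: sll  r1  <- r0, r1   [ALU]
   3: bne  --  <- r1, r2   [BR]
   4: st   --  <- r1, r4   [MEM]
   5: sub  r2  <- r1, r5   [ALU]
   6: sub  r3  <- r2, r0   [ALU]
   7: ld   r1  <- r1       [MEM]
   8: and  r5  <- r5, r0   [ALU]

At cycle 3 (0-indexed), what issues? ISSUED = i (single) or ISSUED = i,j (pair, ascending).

0. xor @i0  | RAW r4
1. sub @i1  | RAW+WAW r1
2. sll @i2  | RAW r1
3. bne @i3  | no-port BR/MEM
4. st;sub @i4/i5  | 2-wide
5. sub;ld @i6/i7  | 2-wide
6. and @i8  | tail

ISSUED = 3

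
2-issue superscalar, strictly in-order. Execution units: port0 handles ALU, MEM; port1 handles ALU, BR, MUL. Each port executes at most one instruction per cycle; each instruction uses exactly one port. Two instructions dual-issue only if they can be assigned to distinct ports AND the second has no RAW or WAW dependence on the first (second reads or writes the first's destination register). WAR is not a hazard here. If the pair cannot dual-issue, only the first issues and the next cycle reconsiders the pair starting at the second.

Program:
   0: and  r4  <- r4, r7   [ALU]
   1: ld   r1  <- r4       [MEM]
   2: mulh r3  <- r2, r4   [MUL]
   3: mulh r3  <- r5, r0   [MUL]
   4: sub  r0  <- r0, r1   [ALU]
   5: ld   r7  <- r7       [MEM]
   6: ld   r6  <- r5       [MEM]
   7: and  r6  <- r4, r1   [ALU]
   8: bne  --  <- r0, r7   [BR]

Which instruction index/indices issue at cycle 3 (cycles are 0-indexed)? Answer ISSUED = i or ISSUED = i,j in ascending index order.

t=0 i0:and ; RAW r4
t=1 i1+i2:ld+mulh ; 2-wide
t=2 i3+i4:mulh+sub ; 2-wide
t=3 i5:ld ; no-port MEM/MEM
t=4 i6:ld ; WAW r6
t=5 i7+i8:and+bne ; 2-wide

ISSUED = 5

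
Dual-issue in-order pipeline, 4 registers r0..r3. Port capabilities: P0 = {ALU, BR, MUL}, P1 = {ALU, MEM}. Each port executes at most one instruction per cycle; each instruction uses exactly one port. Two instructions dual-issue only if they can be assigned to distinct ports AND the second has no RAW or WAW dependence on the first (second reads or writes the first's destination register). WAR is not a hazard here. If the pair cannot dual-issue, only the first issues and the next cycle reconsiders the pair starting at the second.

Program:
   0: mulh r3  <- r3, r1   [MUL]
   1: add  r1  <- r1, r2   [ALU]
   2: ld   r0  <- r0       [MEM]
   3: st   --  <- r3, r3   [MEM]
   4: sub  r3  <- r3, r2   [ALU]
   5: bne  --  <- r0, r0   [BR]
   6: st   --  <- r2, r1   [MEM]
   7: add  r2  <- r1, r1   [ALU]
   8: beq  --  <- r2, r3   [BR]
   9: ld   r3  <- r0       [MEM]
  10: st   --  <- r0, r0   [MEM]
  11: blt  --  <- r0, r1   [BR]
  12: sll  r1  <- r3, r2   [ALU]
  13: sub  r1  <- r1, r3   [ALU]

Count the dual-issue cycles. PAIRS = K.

PAIRS = 5

  cy0 -> i0+i1 (mulh.MUL add.ALU) dual
  cy1 -> i2 (ld.MEM) no-port MEM/MEM
  cy2 -> i3+i4 (st.MEM sub.ALU) dual
  cy3 -> i5+i6 (bne.BR st.MEM) dual
  cy4 -> i7 (add.ALU) RAW r2
  cy5 -> i8+i9 (beq.BR ld.MEM) dual
  cy6 -> i10+i11 (st.MEM blt.BR) dual
  cy7 -> i12 (sll.ALU) RAW+WAW r1
  cy8 -> i13 (sub.ALU) tail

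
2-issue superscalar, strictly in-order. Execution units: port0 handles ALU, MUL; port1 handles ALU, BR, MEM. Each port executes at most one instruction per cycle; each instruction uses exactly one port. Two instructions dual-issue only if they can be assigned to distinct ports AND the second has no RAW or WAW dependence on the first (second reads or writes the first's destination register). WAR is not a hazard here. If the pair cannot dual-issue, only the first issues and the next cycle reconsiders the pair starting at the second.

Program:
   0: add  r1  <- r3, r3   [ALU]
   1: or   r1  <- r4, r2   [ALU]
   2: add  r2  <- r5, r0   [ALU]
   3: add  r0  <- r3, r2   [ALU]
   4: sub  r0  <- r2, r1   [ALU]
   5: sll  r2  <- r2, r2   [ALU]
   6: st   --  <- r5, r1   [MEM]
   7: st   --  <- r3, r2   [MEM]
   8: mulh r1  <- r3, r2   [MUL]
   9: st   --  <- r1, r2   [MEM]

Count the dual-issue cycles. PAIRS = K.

PAIRS = 3

[0] i0  add  -- WAW r1
[1] i1+i2  or;add  -- 2-wide
[2] i3  add  -- WAW r0
[3] i4+i5  sub;sll  -- 2-wide
[4] i6  st  -- no-port MEM/MEM
[5] i7+i8  st;mulh  -- 2-wide
[6] i9  st  -- tail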